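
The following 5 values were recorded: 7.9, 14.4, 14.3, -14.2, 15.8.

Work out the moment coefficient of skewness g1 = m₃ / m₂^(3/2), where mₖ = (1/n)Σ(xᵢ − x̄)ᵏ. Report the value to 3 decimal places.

-1.299

x̄ = (7.9 + 14.4 + 14.3 - 14.2 + 15.8) / 5 = 7.6400
deviations (xᵢ − x̄): 0.2600, 6.7600, 6.6600, -21.8400, 8.1600
Σ(xᵢ − x̄)² = 633.6920 ⇒ m₂ = 633.6920/5 = 126.73840
Σ(xᵢ − x̄)³ = -9269.6854 ⇒ m₃ = -9269.6854/5 = -1853.93707
m₂^(3/2) = 126.73840^(1.5) = 1426.79747
g1 = m₃ / m₂^(3/2) = -1853.93707 / 1426.79747 ≈ -1.299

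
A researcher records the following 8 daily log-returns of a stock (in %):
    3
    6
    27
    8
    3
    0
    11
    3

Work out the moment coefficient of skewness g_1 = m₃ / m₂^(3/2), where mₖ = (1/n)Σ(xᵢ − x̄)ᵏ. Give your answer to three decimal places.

x̄ = (3 + 6 + 27 + 8 + 3 + 0 + 11 + 3) / 8 = 7.6250
deviations (xᵢ − x̄): -4.6250, -1.6250, 19.3750, 0.3750, -4.6250, -7.6250, 3.3750, -4.6250
Σ(xᵢ − x̄)² = 511.8750 ⇒ m₂ = 511.8750/8 = 63.98438
Σ(xᵢ − x̄)³ = 6567.2813 ⇒ m₃ = 6567.2813/8 = 820.91016
m₂^(3/2) = 63.98438^(1.5) = 511.81251
g_1 = m₃ / m₂^(3/2) = 820.91016 / 511.81251 ≈ 1.604

1.604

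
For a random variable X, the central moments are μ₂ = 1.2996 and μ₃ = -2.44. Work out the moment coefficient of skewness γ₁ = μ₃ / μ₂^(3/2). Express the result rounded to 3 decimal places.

σ = √μ₂ = √1.2996 = 1.14000
σ³ = μ₂^(3/2) = 1.48154
γ₁ = μ₃/σ³ = -2.44 / 1.48154 ≈ -1.647

-1.647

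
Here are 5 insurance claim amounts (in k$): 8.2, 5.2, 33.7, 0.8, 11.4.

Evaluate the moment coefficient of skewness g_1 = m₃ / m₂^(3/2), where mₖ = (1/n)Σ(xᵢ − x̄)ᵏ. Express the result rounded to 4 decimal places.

x̄ = (8.2 + 5.2 + 33.7 + 0.8 + 11.4) / 5 = 11.8600
deviations (xᵢ − x̄): -3.6600, -6.6600, 21.8400, -11.0600, -0.4600
Σ(xᵢ − x̄)² = 657.2720 ⇒ m₂ = 657.2720/5 = 131.45440
Σ(xᵢ − x̄)³ = 8719.9330 ⇒ m₃ = 8719.9330/5 = 1743.98659
m₂^(3/2) = 131.45440^(1.5) = 1507.17156
g_1 = m₃ / m₂^(3/2) = 1743.98659 / 1507.17156 ≈ 1.1571

1.1571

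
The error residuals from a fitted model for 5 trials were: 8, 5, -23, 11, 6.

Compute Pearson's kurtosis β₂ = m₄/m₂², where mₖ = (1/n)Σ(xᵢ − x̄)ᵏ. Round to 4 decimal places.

3.1208

x̄ = 1.4000
Σ(xᵢ − x̄)² = 765.2000 ⇒ m₂ = 153.04000
Σ(xᵢ − x̄)⁴ = 365460.1760 ⇒ m₄ = 73092.03520
m₂² = 23421.24160
β₂ = m₄/m₂² = 73092.03520 / 23421.24160 ≈ 3.1208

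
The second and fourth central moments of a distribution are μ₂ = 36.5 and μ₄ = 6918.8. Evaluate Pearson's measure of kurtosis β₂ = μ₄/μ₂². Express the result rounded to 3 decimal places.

5.193

μ₂² = 36.5² = 1332.25000
μ₄/μ₂² = 6918.8 / 1332.25000 = 5.19332
β₂ ≈ 5.193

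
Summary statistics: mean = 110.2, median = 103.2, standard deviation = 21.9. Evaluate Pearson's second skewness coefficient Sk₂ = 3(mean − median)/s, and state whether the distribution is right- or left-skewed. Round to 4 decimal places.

0.9589, right-skewed

Sk₂ = 3(110.2 − 103.2) / 21.9 = 3 × 7.0000 / 21.9
    = 21.0000 / 21.9 ≈ 0.9589
Sk₂ > 0 ⇒ mean > median ⇒ right-skewed (positive skew).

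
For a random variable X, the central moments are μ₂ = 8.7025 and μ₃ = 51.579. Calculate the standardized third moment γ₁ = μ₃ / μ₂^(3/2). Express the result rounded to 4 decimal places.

σ = √μ₂ = √8.7025 = 2.95000
σ³ = μ₂^(3/2) = 25.67238
γ₁ = μ₃/σ³ = 51.579 / 25.67238 ≈ 2.0091

2.0091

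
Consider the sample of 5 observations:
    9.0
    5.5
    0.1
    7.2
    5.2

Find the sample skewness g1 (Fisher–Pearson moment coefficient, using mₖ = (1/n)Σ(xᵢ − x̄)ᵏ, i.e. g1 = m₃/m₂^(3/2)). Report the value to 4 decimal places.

x̄ = (9.0 + 5.5 + 0.1 + 7.2 + 5.2) / 5 = 5.4000
deviations (xᵢ − x̄): 3.6000, 0.1000, -5.3000, 1.8000, -0.2000
Σ(xᵢ − x̄)² = 44.3400 ⇒ m₂ = 44.3400/5 = 8.86800
Σ(xᵢ − x̄)³ = -96.3960 ⇒ m₃ = -96.3960/5 = -19.27920
m₂^(3/2) = 8.86800^(1.5) = 26.40818
g1 = m₃ / m₂^(3/2) = -19.27920 / 26.40818 ≈ -0.7300

-0.7300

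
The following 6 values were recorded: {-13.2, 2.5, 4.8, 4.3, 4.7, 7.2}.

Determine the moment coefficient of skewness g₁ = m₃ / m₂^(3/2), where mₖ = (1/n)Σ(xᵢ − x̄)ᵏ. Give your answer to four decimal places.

x̄ = (-13.2 + 2.5 + 4.8 + 4.3 + 4.7 + 7.2) / 6 = 1.7167
deviations (xᵢ − x̄): -14.9167, 0.7833, 3.0833, 2.5833, 2.9833, 5.4833
Σ(xᵢ − x̄)² = 278.2683 ⇒ m₂ = 278.2683/6 = 46.37806
Σ(xᵢ − x̄)³ = -3080.6084 ⇒ m₃ = -3080.6084/6 = -513.43474
m₂^(3/2) = 46.37806^(1.5) = 315.84122
g₁ = m₃ / m₂^(3/2) = -513.43474 / 315.84122 ≈ -1.6256

-1.6256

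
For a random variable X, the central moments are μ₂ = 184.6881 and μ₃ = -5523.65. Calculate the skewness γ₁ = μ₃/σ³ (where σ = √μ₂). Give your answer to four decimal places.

σ = √μ₂ = √184.6881 = 13.59000
σ³ = μ₂^(3/2) = 2509.91128
γ₁ = μ₃/σ³ = -5523.65 / 2509.91128 ≈ -2.2007

-2.2007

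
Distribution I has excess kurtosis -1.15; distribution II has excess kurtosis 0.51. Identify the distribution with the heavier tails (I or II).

II

Higher excess kurtosis ⇒ heavier tails relative to the normal distribution.
-1.15 vs 0.51: the larger is 0.51, so II has heavier tails. (II is leptokurtic — heavier-than-normal tails; the other is platykurtic.)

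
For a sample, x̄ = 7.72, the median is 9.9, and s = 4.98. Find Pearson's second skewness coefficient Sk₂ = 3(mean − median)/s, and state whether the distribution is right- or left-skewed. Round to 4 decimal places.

Sk₂ = 3(7.72 − 9.9) / 4.98 = 3 × -2.1800 / 4.98
    = -6.5400 / 4.98 ≈ -1.3133
Sk₂ < 0 ⇒ mean < median ⇒ left-skewed (negative skew).

-1.3133, left-skewed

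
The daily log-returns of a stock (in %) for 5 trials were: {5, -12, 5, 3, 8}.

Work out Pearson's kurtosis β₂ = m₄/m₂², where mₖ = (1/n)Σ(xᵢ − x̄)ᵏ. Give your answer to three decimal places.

3.017

x̄ = 1.8000
Σ(xᵢ − x̄)² = 250.8000 ⇒ m₂ = 50.16000
Σ(xᵢ − x̄)⁴ = 37956.8160 ⇒ m₄ = 7591.36320
m₂² = 2516.02560
β₂ = m₄/m₂² = 7591.36320 / 2516.02560 ≈ 3.017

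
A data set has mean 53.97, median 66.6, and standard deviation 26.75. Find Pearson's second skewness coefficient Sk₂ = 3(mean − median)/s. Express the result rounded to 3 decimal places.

Sk₂ = 3(53.97 − 66.6) / 26.75 = 3 × -12.6300 / 26.75
    = -37.8900 / 26.75 ≈ -1.416

-1.416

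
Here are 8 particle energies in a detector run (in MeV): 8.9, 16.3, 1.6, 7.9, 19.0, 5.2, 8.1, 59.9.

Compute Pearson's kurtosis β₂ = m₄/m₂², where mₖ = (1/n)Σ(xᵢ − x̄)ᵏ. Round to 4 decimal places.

x̄ = 15.8625
Σ(xᵢ − x̄)² = 2438.5787 ⇒ m₂ = 304.82234
Σ(xᵢ − x̄)⁴ = 3825291.8370 ⇒ m₄ = 478161.47963
m₂² = 92916.66125
β₂ = m₄/m₂² = 478161.47963 / 92916.66125 ≈ 5.1461

5.1461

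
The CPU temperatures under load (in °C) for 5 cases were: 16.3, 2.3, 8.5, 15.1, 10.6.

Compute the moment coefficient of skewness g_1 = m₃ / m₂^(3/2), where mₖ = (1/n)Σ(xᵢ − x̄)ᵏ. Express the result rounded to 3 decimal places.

x̄ = (16.3 + 2.3 + 8.5 + 15.1 + 10.6) / 5 = 10.5600
deviations (xᵢ − x̄): 5.7400, -8.2600, -2.0600, 4.5400, 0.0400
Σ(xᵢ − x̄)² = 126.0320 ⇒ m₂ = 126.0320/5 = 25.20640
Σ(xᵢ − x̄)³ = -289.6058 ⇒ m₃ = -289.6058/5 = -57.92117
m₂^(3/2) = 25.20640^(1.5) = 126.55119
g_1 = m₃ / m₂^(3/2) = -57.92117 / 126.55119 ≈ -0.458

-0.458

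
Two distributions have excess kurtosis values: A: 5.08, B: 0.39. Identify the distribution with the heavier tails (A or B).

A

Higher excess kurtosis ⇒ heavier tails relative to the normal distribution.
5.08 vs 0.39: the larger is 5.08, so A has heavier tails.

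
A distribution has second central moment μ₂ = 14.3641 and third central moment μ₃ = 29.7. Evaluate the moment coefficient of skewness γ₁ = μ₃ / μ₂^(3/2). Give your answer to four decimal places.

σ = √μ₂ = √14.3641 = 3.79000
σ³ = μ₂^(3/2) = 54.43994
γ₁ = μ₃/σ³ = 29.7 / 54.43994 ≈ 0.5456

0.5456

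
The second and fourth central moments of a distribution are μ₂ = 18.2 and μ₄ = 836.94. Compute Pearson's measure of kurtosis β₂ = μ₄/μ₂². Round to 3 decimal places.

μ₂² = 18.2² = 331.24000
μ₄/μ₂² = 836.94 / 331.24000 = 2.52669
β₂ ≈ 2.527

2.527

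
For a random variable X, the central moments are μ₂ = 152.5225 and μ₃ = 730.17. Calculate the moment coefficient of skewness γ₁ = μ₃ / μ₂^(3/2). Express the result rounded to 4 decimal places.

σ = √μ₂ = √152.5225 = 12.35000
σ³ = μ₂^(3/2) = 1883.65288
γ₁ = μ₃/σ³ = 730.17 / 1883.65288 ≈ 0.3876

0.3876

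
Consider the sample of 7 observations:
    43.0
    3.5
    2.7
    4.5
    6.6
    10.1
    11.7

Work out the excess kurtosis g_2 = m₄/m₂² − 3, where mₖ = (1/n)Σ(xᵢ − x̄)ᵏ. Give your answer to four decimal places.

x̄ = 11.7286
Σ(xᵢ − x̄)² = 1208.3343 ⇒ m₂ = 172.61918
Σ(xᵢ − x̄)⁴ = 970951.2132 ⇒ m₄ = 138707.31617
m₂² = 29797.38257
g_2 = m₄/m₂² − 3 = 4.65502 − 3 ≈ 1.6550

1.6550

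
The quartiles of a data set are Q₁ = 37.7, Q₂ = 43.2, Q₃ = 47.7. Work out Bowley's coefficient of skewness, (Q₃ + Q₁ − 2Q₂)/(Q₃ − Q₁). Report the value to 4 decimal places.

-0.1000

numerator: Q₃ + Q₁ − 2Q₂ = 47.7 + 37.7 − 2×43.2 = -1.0000
denominator: Q₃ − Q₁ = 47.7 − 37.7 = 10.0000
Bowley skewness = -1.0000 / 10.0000 ≈ -0.1000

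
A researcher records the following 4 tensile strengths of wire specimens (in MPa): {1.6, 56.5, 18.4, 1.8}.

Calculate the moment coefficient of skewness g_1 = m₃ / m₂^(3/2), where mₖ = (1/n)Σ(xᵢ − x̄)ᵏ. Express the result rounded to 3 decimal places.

x̄ = (1.6 + 56.5 + 18.4 + 1.8) / 4 = 19.5750
deviations (xᵢ − x̄): -17.9750, 36.9250, -1.1750, -17.7750
Σ(xᵢ − x̄)² = 2003.8875 ⇒ m₂ = 2003.8875/4 = 500.97187
Σ(xᵢ − x̄)³ = 38920.2206 ⇒ m₃ = 38920.2206/4 = 9730.05516
m₂^(3/2) = 500.97187^(1.5) = 11212.95340
g_1 = m₃ / m₂^(3/2) = 9730.05516 / 11212.95340 ≈ 0.868

0.868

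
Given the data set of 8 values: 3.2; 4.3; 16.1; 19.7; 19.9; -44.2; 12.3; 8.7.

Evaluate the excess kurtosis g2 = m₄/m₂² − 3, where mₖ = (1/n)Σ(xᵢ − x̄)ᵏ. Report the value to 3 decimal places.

2.128

x̄ = 5.0000
Σ(xᵢ − x̄)² = 3052.6600 ⇒ m₂ = 381.58250
Σ(xᵢ − x̄)⁴ = 5973700.0198 ⇒ m₄ = 746712.50248
m₂² = 145605.20431
g2 = m₄/m₂² − 3 = 5.12834 − 3 ≈ 2.128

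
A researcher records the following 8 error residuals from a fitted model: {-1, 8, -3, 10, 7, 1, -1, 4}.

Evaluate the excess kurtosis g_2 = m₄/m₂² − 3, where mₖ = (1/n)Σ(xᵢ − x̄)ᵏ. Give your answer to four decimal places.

-1.4826

x̄ = 3.1250
Σ(xᵢ − x̄)² = 162.8750 ⇒ m₂ = 20.35938
Σ(xᵢ − x̄)⁴ = 5031.7754 ⇒ m₄ = 628.97192
m₂² = 414.50415
g_2 = m₄/m₂² − 3 = 1.51741 − 3 ≈ -1.4826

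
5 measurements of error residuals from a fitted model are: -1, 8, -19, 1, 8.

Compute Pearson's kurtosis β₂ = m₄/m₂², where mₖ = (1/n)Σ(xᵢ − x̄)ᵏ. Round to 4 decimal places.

x̄ = -0.6000
Σ(xᵢ − x̄)² = 489.2000 ⇒ m₂ = 97.84000
Σ(xᵢ − x̄)⁴ = 125569.6160 ⇒ m₄ = 25113.92320
m₂² = 9572.66560
β₂ = m₄/m₂² = 25113.92320 / 9572.66560 ≈ 2.6235

2.6235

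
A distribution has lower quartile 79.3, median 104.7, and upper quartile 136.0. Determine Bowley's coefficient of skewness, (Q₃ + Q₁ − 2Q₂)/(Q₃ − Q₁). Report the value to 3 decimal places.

0.104

numerator: Q₃ + Q₁ − 2Q₂ = 136.0 + 79.3 − 2×104.7 = 5.9000
denominator: Q₃ − Q₁ = 136.0 − 79.3 = 56.7000
Bowley skewness = 5.9000 / 56.7000 ≈ 0.104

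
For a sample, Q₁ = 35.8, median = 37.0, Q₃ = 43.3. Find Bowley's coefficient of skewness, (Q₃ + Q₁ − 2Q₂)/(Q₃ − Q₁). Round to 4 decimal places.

numerator: Q₃ + Q₁ − 2Q₂ = 43.3 + 35.8 − 2×37.0 = 5.1000
denominator: Q₃ − Q₁ = 43.3 − 35.8 = 7.5000
Bowley skewness = 5.1000 / 7.5000 ≈ 0.6800

0.6800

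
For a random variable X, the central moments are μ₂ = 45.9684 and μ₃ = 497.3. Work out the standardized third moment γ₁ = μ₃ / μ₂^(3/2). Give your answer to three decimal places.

1.596

σ = √μ₂ = √45.9684 = 6.78000
σ³ = μ₂^(3/2) = 311.66575
γ₁ = μ₃/σ³ = 497.3 / 311.66575 ≈ 1.596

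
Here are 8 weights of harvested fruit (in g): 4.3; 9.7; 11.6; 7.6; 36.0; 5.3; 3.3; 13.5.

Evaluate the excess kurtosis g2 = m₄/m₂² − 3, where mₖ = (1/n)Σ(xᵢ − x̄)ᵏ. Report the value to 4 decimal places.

x̄ = 11.4125
Σ(xᵢ − x̄)² = 780.1687 ⇒ m₂ = 97.52109
Σ(xᵢ − x̄)⁴ = 374000.0924 ⇒ m₄ = 46750.01154
m₂² = 9510.36373
g2 = m₄/m₂² − 3 = 4.91569 − 3 ≈ 1.9157

1.9157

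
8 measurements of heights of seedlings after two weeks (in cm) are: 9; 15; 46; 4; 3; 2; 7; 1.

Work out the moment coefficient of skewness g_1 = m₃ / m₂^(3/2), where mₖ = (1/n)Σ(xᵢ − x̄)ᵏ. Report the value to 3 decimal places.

1.885

x̄ = (9 + 15 + 46 + 4 + 3 + 2 + 7 + 1) / 8 = 10.8750
deviations (xᵢ − x̄): -1.8750, 4.1250, 35.1250, -6.8750, -7.8750, -8.8750, -3.8750, -9.8750
Σ(xᵢ − x̄)² = 1554.8750 ⇒ m₂ = 1554.8750/8 = 194.35938
Σ(xᵢ − x̄)³ = 40866.0938 ⇒ m₃ = 40866.0938/8 = 5108.26172
m₂^(3/2) = 194.35938^(1.5) = 2709.61907
g_1 = m₃ / m₂^(3/2) = 5108.26172 / 2709.61907 ≈ 1.885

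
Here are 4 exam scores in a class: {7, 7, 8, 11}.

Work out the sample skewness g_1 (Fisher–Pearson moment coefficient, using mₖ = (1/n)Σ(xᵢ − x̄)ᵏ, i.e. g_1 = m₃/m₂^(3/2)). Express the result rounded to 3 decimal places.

0.958

x̄ = (7 + 7 + 8 + 11) / 4 = 8.2500
deviations (xᵢ − x̄): -1.2500, -1.2500, -0.2500, 2.7500
Σ(xᵢ − x̄)² = 10.7500 ⇒ m₂ = 10.7500/4 = 2.68750
Σ(xᵢ − x̄)³ = 16.8750 ⇒ m₃ = 16.8750/4 = 4.21875
m₂^(3/2) = 2.68750^(1.5) = 4.40578
g_1 = m₃ / m₂^(3/2) = 4.21875 / 4.40578 ≈ 0.958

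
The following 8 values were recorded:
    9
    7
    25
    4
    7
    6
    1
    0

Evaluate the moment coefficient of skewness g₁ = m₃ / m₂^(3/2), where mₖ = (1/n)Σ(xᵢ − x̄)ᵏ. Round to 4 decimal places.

1.5596

x̄ = (9 + 7 + 25 + 4 + 7 + 6 + 1 + 0) / 8 = 7.3750
deviations (xᵢ − x̄): 1.6250, -0.3750, 17.6250, -3.3750, -0.3750, -1.3750, -6.3750, -7.3750
Σ(xᵢ − x̄)² = 421.8750 ⇒ m₂ = 421.8750/8 = 52.73438
Σ(xᵢ − x̄)³ = 4777.9688 ⇒ m₃ = 4777.9688/8 = 597.24609
m₂^(3/2) = 52.73438^(1.5) = 382.94879
g₁ = m₃ / m₂^(3/2) = 597.24609 / 382.94879 ≈ 1.5596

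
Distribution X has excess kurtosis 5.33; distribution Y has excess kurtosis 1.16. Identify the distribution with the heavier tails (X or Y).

Higher excess kurtosis ⇒ heavier tails relative to the normal distribution.
5.33 vs 1.16: the larger is 5.33, so X has heavier tails.

X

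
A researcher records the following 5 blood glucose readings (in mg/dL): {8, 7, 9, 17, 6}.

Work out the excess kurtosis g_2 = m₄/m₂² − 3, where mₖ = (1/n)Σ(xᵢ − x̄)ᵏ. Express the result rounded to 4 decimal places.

-0.0579

x̄ = 9.4000
Σ(xᵢ − x̄)² = 77.2000 ⇒ m₂ = 15.44000
Σ(xᵢ − x̄)⁴ = 3506.8960 ⇒ m₄ = 701.37920
m₂² = 238.39360
g_2 = m₄/m₂² − 3 = 2.94211 − 3 ≈ -0.0579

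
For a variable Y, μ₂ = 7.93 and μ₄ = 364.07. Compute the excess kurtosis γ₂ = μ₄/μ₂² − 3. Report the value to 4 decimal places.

μ₂² = 7.93² = 62.88490
μ₄/μ₂² = 364.07 / 62.88490 = 5.78947
γ₂ = 5.78947 − 3 ≈ 2.7895

2.7895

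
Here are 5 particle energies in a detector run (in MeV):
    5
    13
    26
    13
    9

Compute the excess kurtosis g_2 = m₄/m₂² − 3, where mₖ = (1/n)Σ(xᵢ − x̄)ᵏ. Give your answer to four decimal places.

-0.4414

x̄ = 13.2000
Σ(xᵢ − x̄)² = 248.8000 ⇒ m₂ = 49.76000
Σ(xᵢ − x̄)⁴ = 31675.9360 ⇒ m₄ = 6335.18720
m₂² = 2476.05760
g_2 = m₄/m₂² − 3 = 2.55858 − 3 ≈ -0.4414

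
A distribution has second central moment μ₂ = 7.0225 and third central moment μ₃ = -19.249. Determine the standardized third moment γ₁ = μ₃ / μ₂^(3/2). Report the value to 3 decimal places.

-1.034

σ = √μ₂ = √7.0225 = 2.65000
σ³ = μ₂^(3/2) = 18.60963
γ₁ = μ₃/σ³ = -19.249 / 18.60963 ≈ -1.034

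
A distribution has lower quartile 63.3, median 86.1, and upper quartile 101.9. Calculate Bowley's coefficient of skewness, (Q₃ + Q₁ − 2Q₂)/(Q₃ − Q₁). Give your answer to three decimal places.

-0.181

numerator: Q₃ + Q₁ − 2Q₂ = 101.9 + 63.3 − 2×86.1 = -7.0000
denominator: Q₃ − Q₁ = 101.9 − 63.3 = 38.6000
Bowley skewness = -7.0000 / 38.6000 ≈ -0.181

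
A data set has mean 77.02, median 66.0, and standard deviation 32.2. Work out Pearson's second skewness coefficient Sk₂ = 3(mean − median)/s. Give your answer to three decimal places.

1.027

Sk₂ = 3(77.02 − 66.0) / 32.2 = 3 × 11.0200 / 32.2
    = 33.0600 / 32.2 ≈ 1.027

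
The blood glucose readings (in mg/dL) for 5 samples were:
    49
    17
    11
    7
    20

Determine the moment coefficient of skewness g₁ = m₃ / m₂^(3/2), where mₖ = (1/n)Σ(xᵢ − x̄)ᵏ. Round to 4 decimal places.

1.1574

x̄ = (49 + 17 + 11 + 7 + 20) / 5 = 20.8000
deviations (xᵢ − x̄): 28.2000, -3.8000, -9.8000, -13.8000, -0.8000
Σ(xᵢ − x̄)² = 1096.8000 ⇒ m₂ = 1096.8000/5 = 219.36000
Σ(xᵢ − x̄)³ = 18801.1200 ⇒ m₃ = 18801.1200/5 = 3760.22400
m₂^(3/2) = 219.36000^(1.5) = 3248.89859
g₁ = m₃ / m₂^(3/2) = 3760.22400 / 3248.89859 ≈ 1.1574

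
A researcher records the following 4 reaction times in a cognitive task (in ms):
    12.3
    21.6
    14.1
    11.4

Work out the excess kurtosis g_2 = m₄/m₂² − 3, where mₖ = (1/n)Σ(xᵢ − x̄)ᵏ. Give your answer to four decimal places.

x̄ = 14.8500
Σ(xᵢ − x̄)² = 64.5300 ⇒ m₂ = 16.13250
Σ(xᵢ − x̄)⁴ = 2260.2098 ⇒ m₄ = 565.05246
m₂² = 260.25756
g_2 = m₄/m₂² − 3 = 2.17113 − 3 ≈ -0.8289

-0.8289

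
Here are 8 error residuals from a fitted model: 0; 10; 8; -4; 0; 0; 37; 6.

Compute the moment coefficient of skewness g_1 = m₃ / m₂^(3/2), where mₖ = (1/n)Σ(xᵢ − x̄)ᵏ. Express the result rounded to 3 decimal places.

x̄ = (0 + 10 + 8 - 4 + 0 + 0 + 37 + 6) / 8 = 7.1250
deviations (xᵢ − x̄): -7.1250, 2.8750, 0.8750, -11.1250, -7.1250, -7.1250, 29.8750, -1.1250
Σ(xᵢ − x̄)² = 1178.8750 ⇒ m₂ = 1178.8750/8 = 147.35938
Σ(xᵢ − x̄)³ = 24224.9063 ⇒ m₃ = 24224.9063/8 = 3028.11328
m₂^(3/2) = 147.35938^(1.5) = 1788.82006
g_1 = m₃ / m₂^(3/2) = 3028.11328 / 1788.82006 ≈ 1.693

1.693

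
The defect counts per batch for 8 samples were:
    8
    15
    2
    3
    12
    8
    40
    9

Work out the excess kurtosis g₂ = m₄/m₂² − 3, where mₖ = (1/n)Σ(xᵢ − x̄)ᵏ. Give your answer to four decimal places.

1.8307

x̄ = 12.1250
Σ(xᵢ − x̄)² = 1014.8750 ⇒ m₂ = 126.85938
Σ(xᵢ − x̄)⁴ = 621938.6504 ⇒ m₄ = 77742.33130
m₂² = 16093.30103
g₂ = m₄/m₂² − 3 = 4.83073 − 3 ≈ 1.8307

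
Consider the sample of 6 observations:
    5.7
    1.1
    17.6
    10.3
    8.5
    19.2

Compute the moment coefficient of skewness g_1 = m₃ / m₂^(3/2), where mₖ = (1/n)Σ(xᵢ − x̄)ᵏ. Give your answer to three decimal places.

x̄ = (5.7 + 1.1 + 17.6 + 10.3 + 8.5 + 19.2) / 6 = 10.4000
deviations (xᵢ − x̄): -4.7000, -9.3000, 7.2000, -0.1000, -1.9000, 8.8000
Σ(xᵢ − x̄)² = 241.4800 ⇒ m₂ = 241.4800/6 = 40.24667
Σ(xᵢ − x̄)³ = 139.6800 ⇒ m₃ = 139.6800/6 = 23.28000
m₂^(3/2) = 40.24667^(1.5) = 255.32590
g_1 = m₃ / m₂^(3/2) = 23.28000 / 255.32590 ≈ 0.091

0.091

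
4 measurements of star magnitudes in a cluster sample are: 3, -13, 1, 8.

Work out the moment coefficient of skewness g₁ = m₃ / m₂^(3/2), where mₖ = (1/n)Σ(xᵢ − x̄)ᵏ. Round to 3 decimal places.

x̄ = (3 - 13 + 1 + 8) / 4 = -0.2500
deviations (xᵢ − x̄): 3.2500, -12.7500, 1.2500, 8.2500
Σ(xᵢ − x̄)² = 242.7500 ⇒ m₂ = 242.7500/4 = 60.68750
Σ(xᵢ − x̄)³ = -1474.8750 ⇒ m₃ = -1474.8750/4 = -368.71875
m₂^(3/2) = 60.68750^(1.5) = 472.76887
g₁ = m₃ / m₂^(3/2) = -368.71875 / 472.76887 ≈ -0.780

-0.780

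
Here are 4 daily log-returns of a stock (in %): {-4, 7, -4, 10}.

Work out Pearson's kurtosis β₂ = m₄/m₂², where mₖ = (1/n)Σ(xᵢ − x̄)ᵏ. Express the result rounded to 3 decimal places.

1.110

x̄ = 2.2500
Σ(xᵢ − x̄)² = 160.7500 ⇒ m₂ = 40.18750
Σ(xᵢ − x̄)⁴ = 7168.3281 ⇒ m₄ = 1792.08203
m₂² = 1615.03516
β₂ = m₄/m₂² = 1792.08203 / 1615.03516 ≈ 1.110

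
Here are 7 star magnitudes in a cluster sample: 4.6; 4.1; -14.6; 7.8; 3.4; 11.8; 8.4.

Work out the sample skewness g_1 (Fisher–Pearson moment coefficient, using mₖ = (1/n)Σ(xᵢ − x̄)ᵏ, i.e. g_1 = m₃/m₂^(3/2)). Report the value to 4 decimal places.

x̄ = (4.6 + 4.1 - 14.6 + 7.8 + 3.4 + 11.8 + 8.4) / 7 = 3.6429
deviations (xᵢ − x̄): 0.9571, 0.4571, -18.2429, 4.1571, -0.2429, 8.1571, 4.7571
Σ(xᵢ − x̄)² = 440.4371 ⇒ m₂ = 440.4371/7 = 62.91959
Σ(xᵢ − x̄)³ = -5348.0312 ⇒ m₃ = -5348.0312/7 = -764.00445
m₂^(3/2) = 62.91959^(1.5) = 499.08997
g_1 = m₃ / m₂^(3/2) = -764.00445 / 499.08997 ≈ -1.5308

-1.5308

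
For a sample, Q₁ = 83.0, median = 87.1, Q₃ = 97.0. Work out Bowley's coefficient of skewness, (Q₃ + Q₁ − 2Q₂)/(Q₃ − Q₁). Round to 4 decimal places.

numerator: Q₃ + Q₁ − 2Q₂ = 97.0 + 83.0 − 2×87.1 = 5.8000
denominator: Q₃ − Q₁ = 97.0 − 83.0 = 14.0000
Bowley skewness = 5.8000 / 14.0000 ≈ 0.4143

0.4143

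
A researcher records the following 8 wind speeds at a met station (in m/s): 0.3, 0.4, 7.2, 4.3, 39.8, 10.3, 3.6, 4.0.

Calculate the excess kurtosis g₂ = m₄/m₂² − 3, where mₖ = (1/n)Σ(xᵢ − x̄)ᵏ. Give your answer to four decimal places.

2.4250

x̄ = 8.7375
Σ(xᵢ − x̄)² = 1178.9187 ⇒ m₂ = 147.36484
Σ(xᵢ − x̄)⁴ = 942491.3704 ⇒ m₄ = 117811.42130
m₂² = 21716.39717
g₂ = m₄/m₂² − 3 = 5.42500 − 3 ≈ 2.4250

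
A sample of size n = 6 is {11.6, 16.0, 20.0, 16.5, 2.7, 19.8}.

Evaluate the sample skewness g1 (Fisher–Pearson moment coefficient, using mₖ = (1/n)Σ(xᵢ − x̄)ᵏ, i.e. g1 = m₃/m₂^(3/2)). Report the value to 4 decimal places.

x̄ = (11.6 + 16.0 + 20.0 + 16.5 + 2.7 + 19.8) / 6 = 14.4333
deviations (xᵢ − x̄): -2.8333, 1.5667, 5.5667, 2.0667, -11.7333, 5.3667
Σ(xᵢ − x̄)² = 212.2133 ⇒ m₂ = 212.2133/6 = 35.36889
Σ(xᵢ − x̄)³ = -1298.3496 ⇒ m₃ = -1298.3496/6 = -216.39159
m₂^(3/2) = 35.36889^(1.5) = 210.34497
g1 = m₃ / m₂^(3/2) = -216.39159 / 210.34497 ≈ -1.0287

-1.0287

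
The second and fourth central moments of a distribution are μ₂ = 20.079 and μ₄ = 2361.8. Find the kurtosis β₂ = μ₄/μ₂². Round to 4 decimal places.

5.8581

μ₂² = 20.079² = 403.16624
μ₄/μ₂² = 2361.8 / 403.16624 = 5.85813
β₂ ≈ 5.8581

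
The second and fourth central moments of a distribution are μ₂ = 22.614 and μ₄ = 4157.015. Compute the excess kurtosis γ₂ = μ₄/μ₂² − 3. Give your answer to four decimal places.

5.1288

μ₂² = 22.614² = 511.39300
μ₄/μ₂² = 4157.015 / 511.39300 = 8.12881
γ₂ = 8.12881 − 3 ≈ 5.1288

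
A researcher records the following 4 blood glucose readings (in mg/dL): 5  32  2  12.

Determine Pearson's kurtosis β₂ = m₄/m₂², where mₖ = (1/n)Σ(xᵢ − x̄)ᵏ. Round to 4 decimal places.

x̄ = 12.7500
Σ(xᵢ − x̄)² = 546.7500 ⇒ m₂ = 136.68750
Σ(xᵢ − x̄)⁴ = 154279.0781 ⇒ m₄ = 38569.76953
m₂² = 18683.47266
β₂ = m₄/m₂² = 38569.76953 / 18683.47266 ≈ 2.0644

2.0644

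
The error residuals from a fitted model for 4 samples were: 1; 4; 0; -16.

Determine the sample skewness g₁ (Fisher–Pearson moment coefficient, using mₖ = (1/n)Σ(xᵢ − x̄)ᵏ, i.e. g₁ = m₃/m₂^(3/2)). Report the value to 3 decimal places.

x̄ = (1 + 4 + 0 - 16) / 4 = -2.7500
deviations (xᵢ − x̄): 3.7500, 6.7500, 2.7500, -13.2500
Σ(xᵢ − x̄)² = 242.7500 ⇒ m₂ = 242.7500/4 = 60.68750
Σ(xᵢ − x̄)³ = -1945.1250 ⇒ m₃ = -1945.1250/4 = -486.28125
m₂^(3/2) = 60.68750^(1.5) = 472.76887
g₁ = m₃ / m₂^(3/2) = -486.28125 / 472.76887 ≈ -1.029

-1.029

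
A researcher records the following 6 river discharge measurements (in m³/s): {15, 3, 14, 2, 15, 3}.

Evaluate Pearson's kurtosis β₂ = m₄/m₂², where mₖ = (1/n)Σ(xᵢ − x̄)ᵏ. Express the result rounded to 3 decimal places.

1.024

x̄ = 8.6667
Σ(xᵢ − x̄)² = 217.3333 ⇒ m₂ = 36.22222
Σ(xᵢ − x̄)⁴ = 8064.4444 ⇒ m₄ = 1344.07407
m₂² = 1312.04938
β₂ = m₄/m₂² = 1344.07407 / 1312.04938 ≈ 1.024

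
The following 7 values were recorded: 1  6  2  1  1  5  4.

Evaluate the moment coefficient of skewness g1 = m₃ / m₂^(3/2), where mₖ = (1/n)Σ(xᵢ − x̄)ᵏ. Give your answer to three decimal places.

0.428

x̄ = (1 + 6 + 2 + 1 + 1 + 5 + 4) / 7 = 2.8571
deviations (xᵢ − x̄): -1.8571, 3.1429, -0.8571, -1.8571, -1.8571, 2.1429, 1.1429
Σ(xᵢ − x̄)² = 26.8571 ⇒ m₂ = 26.8571/7 = 3.83673
Σ(xᵢ − x̄)³ = 22.5306 ⇒ m₃ = 22.5306/7 = 3.21866
m₂^(3/2) = 3.83673^(1.5) = 7.51524
g1 = m₃ / m₂^(3/2) = 3.21866 / 7.51524 ≈ 0.428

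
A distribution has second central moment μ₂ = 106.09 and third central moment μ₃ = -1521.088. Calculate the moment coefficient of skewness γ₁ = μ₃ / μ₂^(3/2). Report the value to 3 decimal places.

-1.392

σ = √μ₂ = √106.09 = 10.30000
σ³ = μ₂^(3/2) = 1092.72700
γ₁ = μ₃/σ³ = -1521.088 / 1092.72700 ≈ -1.392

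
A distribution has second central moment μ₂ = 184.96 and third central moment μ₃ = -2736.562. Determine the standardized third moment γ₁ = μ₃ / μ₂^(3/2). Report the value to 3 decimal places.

σ = √μ₂ = √184.96 = 13.60000
σ³ = μ₂^(3/2) = 2515.45600
γ₁ = μ₃/σ³ = -2736.562 / 2515.45600 ≈ -1.088

-1.088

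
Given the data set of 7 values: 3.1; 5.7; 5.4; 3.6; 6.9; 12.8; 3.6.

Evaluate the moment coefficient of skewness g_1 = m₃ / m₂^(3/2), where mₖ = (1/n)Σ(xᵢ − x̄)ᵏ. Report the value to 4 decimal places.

1.3838

x̄ = (3.1 + 5.7 + 5.4 + 3.6 + 6.9 + 12.8 + 3.6) / 7 = 5.8714
deviations (xᵢ − x̄): -2.7714, -0.1714, -0.4714, -2.2714, 1.0286, 6.9286, -2.2714
Σ(xᵢ − x̄)² = 67.3143 ⇒ m₂ = 67.3143/7 = 9.61633
Σ(xᵢ − x̄)³ = 288.8600 ⇒ m₃ = 288.8600/7 = 41.26571
m₂^(3/2) = 9.61633^(1.5) = 29.82042
g_1 = m₃ / m₂^(3/2) = 41.26571 / 29.82042 ≈ 1.3838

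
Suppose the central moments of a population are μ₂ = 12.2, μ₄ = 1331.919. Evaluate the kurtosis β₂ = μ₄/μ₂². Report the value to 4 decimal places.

8.9487

μ₂² = 12.2² = 148.84000
μ₄/μ₂² = 1331.919 / 148.84000 = 8.94866
β₂ ≈ 8.9487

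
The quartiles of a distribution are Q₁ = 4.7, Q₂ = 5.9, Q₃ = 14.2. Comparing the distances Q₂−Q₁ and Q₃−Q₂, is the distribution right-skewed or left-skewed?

right-skewed

Q₂ − Q₁ = 1.2;  Q₃ − Q₂ = 8.3
Q₃ − Q₂ > Q₂ − Q₁ ⇒ the upper half is more spread out ⇒ right-skewed.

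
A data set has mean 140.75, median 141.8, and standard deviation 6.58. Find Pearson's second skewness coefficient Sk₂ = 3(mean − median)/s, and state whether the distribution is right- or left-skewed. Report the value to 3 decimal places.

-0.479, left-skewed

Sk₂ = 3(140.75 − 141.8) / 6.58 = 3 × -1.0500 / 6.58
    = -3.1500 / 6.58 ≈ -0.479
Sk₂ < 0 ⇒ mean < median ⇒ left-skewed (negative skew).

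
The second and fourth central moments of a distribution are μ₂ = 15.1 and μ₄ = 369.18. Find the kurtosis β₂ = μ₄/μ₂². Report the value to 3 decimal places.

μ₂² = 15.1² = 228.01000
μ₄/μ₂² = 369.18 / 228.01000 = 1.61914
β₂ ≈ 1.619

1.619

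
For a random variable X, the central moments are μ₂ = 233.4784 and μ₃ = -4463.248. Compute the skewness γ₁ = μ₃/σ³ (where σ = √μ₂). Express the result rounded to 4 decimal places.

σ = √μ₂ = √233.4784 = 15.28000
σ³ = μ₂^(3/2) = 3567.54995
γ₁ = μ₃/σ³ = -4463.248 / 3567.54995 ≈ -1.2511

-1.2511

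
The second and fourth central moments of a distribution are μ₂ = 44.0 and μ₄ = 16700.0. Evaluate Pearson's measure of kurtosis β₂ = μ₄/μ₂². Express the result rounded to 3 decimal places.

8.626

μ₂² = 44.0² = 1936.00000
μ₄/μ₂² = 16700.0 / 1936.00000 = 8.62603
β₂ ≈ 8.626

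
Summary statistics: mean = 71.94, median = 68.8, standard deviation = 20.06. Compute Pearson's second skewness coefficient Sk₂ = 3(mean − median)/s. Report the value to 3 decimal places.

Sk₂ = 3(71.94 − 68.8) / 20.06 = 3 × 3.1400 / 20.06
    = 9.4200 / 20.06 ≈ 0.470

0.470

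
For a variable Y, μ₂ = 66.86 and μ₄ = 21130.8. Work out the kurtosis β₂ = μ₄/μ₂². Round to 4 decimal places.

μ₂² = 66.86² = 4470.25960
μ₄/μ₂² = 21130.8 / 4470.25960 = 4.72697
β₂ ≈ 4.7270

4.7270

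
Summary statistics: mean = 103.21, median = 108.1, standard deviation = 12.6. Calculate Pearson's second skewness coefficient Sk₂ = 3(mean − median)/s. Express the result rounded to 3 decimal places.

-1.164

Sk₂ = 3(103.21 − 108.1) / 12.6 = 3 × -4.8900 / 12.6
    = -14.6700 / 12.6 ≈ -1.164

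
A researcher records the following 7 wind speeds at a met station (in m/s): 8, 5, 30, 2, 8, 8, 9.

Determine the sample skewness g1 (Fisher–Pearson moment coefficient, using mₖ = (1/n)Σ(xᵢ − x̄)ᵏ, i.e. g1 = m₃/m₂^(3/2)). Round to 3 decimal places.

1.726

x̄ = (8 + 5 + 30 + 2 + 8 + 8 + 9) / 7 = 10.0000
deviations (xᵢ − x̄): -2.0000, -5.0000, 20.0000, -8.0000, -2.0000, -2.0000, -1.0000
Σ(xᵢ − x̄)² = 502.0000 ⇒ m₂ = 502.0000/7 = 71.71429
Σ(xᵢ − x̄)³ = 7338.0000 ⇒ m₃ = 7338.0000/7 = 1048.28571
m₂^(3/2) = 71.71429^(1.5) = 607.30732
g1 = m₃ / m₂^(3/2) = 1048.28571 / 607.30732 ≈ 1.726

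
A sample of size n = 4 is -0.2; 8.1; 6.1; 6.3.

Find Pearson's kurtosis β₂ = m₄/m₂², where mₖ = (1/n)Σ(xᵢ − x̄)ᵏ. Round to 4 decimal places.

x̄ = 5.0750
Σ(xᵢ − x̄)² = 39.5275 ⇒ m₂ = 9.88187
Σ(xᵢ − x̄)⁴ = 861.3550 ⇒ m₄ = 215.33876
m₂² = 97.65145
β₂ = m₄/m₂² = 215.33876 / 97.65145 ≈ 2.2052

2.2052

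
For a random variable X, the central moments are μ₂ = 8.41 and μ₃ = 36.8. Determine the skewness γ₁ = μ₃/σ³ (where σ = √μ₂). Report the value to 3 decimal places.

σ = √μ₂ = √8.41 = 2.90000
σ³ = μ₂^(3/2) = 24.38900
γ₁ = μ₃/σ³ = 36.8 / 24.38900 ≈ 1.509

1.509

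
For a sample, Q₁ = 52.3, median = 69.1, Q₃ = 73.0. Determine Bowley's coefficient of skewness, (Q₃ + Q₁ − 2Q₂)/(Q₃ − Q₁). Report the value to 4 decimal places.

-0.6232

numerator: Q₃ + Q₁ − 2Q₂ = 73.0 + 52.3 − 2×69.1 = -12.9000
denominator: Q₃ − Q₁ = 73.0 − 52.3 = 20.7000
Bowley skewness = -12.9000 / 20.7000 ≈ -0.6232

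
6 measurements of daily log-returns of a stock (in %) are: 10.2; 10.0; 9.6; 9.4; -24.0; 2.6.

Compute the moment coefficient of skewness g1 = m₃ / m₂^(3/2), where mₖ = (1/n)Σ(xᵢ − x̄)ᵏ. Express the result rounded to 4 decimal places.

-1.6231

x̄ = (10.2 + 10.0 + 9.6 + 9.4 - 24.0 + 2.6) / 6 = 2.9667
deviations (xᵢ − x̄): 7.2333, 7.0333, 6.6333, 6.4333, -26.9667, -0.3667
Σ(xᵢ − x̄)² = 914.5133 ⇒ m₂ = 914.5133/6 = 152.41889
Σ(xᵢ − x̄)³ = -18325.7244 ⇒ m₃ = -18325.7244/6 = -3054.28741
m₂^(3/2) = 152.41889^(1.5) = 1881.73381
g1 = m₃ / m₂^(3/2) = -3054.28741 / 1881.73381 ≈ -1.6231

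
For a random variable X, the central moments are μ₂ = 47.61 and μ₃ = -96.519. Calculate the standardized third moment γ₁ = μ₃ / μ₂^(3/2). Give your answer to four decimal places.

σ = √μ₂ = √47.61 = 6.90000
σ³ = μ₂^(3/2) = 328.50900
γ₁ = μ₃/σ³ = -96.519 / 328.50900 ≈ -0.2938

-0.2938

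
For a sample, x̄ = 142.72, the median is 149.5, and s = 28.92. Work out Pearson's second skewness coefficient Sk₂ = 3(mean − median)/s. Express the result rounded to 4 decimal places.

Sk₂ = 3(142.72 − 149.5) / 28.92 = 3 × -6.7800 / 28.92
    = -20.3400 / 28.92 ≈ -0.7033

-0.7033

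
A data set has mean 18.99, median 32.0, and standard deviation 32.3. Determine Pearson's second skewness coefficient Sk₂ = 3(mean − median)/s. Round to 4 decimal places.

-1.2084

Sk₂ = 3(18.99 − 32.0) / 32.3 = 3 × -13.0100 / 32.3
    = -39.0300 / 32.3 ≈ -1.2084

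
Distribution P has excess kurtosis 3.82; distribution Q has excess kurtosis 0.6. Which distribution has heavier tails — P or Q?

P

Higher excess kurtosis ⇒ heavier tails relative to the normal distribution.
3.82 vs 0.6: the larger is 3.82, so P has heavier tails.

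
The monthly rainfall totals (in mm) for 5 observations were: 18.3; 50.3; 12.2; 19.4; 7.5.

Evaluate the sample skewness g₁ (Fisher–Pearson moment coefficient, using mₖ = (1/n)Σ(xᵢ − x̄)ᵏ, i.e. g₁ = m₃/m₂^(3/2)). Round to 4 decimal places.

1.1923

x̄ = (18.3 + 50.3 + 12.2 + 19.4 + 7.5) / 5 = 21.5400
deviations (xᵢ − x̄): -3.2400, 28.7600, -9.3400, -2.1400, -14.0400
Σ(xᵢ − x̄)² = 1126.5720 ⇒ m₂ = 1126.5720/5 = 225.31440
Σ(xᵢ − x̄)³ = 20162.2970 ⇒ m₃ = 20162.2970/5 = 4032.45941
m₂^(3/2) = 225.31440^(1.5) = 3382.07647
g₁ = m₃ / m₂^(3/2) = 4032.45941 / 3382.07647 ≈ 1.1923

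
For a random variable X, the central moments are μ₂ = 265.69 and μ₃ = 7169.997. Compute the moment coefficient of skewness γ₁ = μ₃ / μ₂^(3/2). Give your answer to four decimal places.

1.6556

σ = √μ₂ = √265.69 = 16.30000
σ³ = μ₂^(3/2) = 4330.74700
γ₁ = μ₃/σ³ = 7169.997 / 4330.74700 ≈ 1.6556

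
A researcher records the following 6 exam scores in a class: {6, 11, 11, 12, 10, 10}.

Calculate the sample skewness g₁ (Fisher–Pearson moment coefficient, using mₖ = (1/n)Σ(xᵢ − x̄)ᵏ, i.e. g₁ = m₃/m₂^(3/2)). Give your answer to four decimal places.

-1.2818

x̄ = (6 + 11 + 11 + 12 + 10 + 10) / 6 = 10.0000
deviations (xᵢ − x̄): -4.0000, 1.0000, 1.0000, 2.0000, 0.0000, 0.0000
Σ(xᵢ − x̄)² = 22.0000 ⇒ m₂ = 22.0000/6 = 3.66667
Σ(xᵢ − x̄)³ = -54.0000 ⇒ m₃ = -54.0000/6 = -9.00000
m₂^(3/2) = 3.66667^(1.5) = 7.02113
g₁ = m₃ / m₂^(3/2) = -9.00000 / 7.02113 ≈ -1.2818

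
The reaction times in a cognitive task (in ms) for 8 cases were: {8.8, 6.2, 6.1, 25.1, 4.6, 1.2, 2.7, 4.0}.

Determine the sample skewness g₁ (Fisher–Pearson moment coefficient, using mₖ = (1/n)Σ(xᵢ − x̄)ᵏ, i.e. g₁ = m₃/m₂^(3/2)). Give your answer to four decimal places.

1.8559

x̄ = (8.8 + 6.2 + 6.1 + 25.1 + 4.6 + 1.2 + 2.7 + 4.0) / 8 = 7.3375
deviations (xᵢ − x̄): 1.4625, -1.1375, -1.2375, 17.7625, -2.7375, -6.1375, -4.6375, -3.3375
Σ(xᵢ − x̄)² = 398.2788 ⇒ m₂ = 398.2788/8 = 49.78484
Σ(xᵢ − x̄)³ = 5215.3242 ⇒ m₃ = 5215.3242/8 = 651.91553
m₂^(3/2) = 49.78484^(1.5) = 351.27377
g₁ = m₃ / m₂^(3/2) = 651.91553 / 351.27377 ≈ 1.8559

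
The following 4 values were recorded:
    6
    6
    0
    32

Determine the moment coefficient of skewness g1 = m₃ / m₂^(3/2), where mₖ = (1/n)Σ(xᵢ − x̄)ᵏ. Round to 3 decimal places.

1.015

x̄ = (6 + 6 + 0 + 32) / 4 = 11.0000
deviations (xᵢ − x̄): -5.0000, -5.0000, -11.0000, 21.0000
Σ(xᵢ − x̄)² = 612.0000 ⇒ m₂ = 612.0000/4 = 153.00000
Σ(xᵢ − x̄)³ = 7680.0000 ⇒ m₃ = 7680.0000/4 = 1920.00000
m₂^(3/2) = 153.00000^(1.5) = 1892.50548
g1 = m₃ / m₂^(3/2) = 1920.00000 / 1892.50548 ≈ 1.015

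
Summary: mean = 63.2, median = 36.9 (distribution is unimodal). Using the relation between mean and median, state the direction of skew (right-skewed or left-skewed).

mean − median = 63.2 − 36.9 = 26.3
mean > median ⇒ the longer tail is on the right ⇒ right-skewed (positively skewed).

right-skewed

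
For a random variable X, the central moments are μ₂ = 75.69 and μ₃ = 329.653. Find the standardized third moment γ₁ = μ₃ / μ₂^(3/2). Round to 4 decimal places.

σ = √μ₂ = √75.69 = 8.70000
σ³ = μ₂^(3/2) = 658.50300
γ₁ = μ₃/σ³ = 329.653 / 658.50300 ≈ 0.5006

0.5006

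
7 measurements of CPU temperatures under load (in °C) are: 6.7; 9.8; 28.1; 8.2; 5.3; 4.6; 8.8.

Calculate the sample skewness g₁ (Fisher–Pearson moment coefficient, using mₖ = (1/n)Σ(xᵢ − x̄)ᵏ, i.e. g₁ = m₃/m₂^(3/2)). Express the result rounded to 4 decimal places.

x̄ = (6.7 + 9.8 + 28.1 + 8.2 + 5.3 + 4.6 + 8.8) / 7 = 10.2143
deviations (xᵢ − x̄): -3.5143, -0.4143, 17.8857, -2.0143, -4.9143, -5.6143, -1.4143
Σ(xᵢ − x̄)² = 394.1486 ⇒ m₂ = 394.1486/7 = 56.30694
Σ(xᵢ − x̄)³ = 5371.4989 ⇒ m₃ = 5371.4989/7 = 767.35699
m₂^(3/2) = 56.30694^(1.5) = 422.51572
g₁ = m₃ / m₂^(3/2) = 767.35699 / 422.51572 ≈ 1.8162

1.8162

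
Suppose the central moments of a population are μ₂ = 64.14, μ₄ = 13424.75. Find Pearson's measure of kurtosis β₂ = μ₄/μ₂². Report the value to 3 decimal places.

μ₂² = 64.14² = 4113.93960
μ₄/μ₂² = 13424.75 / 4113.93960 = 3.26323
β₂ ≈ 3.263

3.263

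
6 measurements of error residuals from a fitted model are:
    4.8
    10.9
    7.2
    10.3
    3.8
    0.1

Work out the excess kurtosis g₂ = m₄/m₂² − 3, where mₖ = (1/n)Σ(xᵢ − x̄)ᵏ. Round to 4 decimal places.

-1.1751

x̄ = 6.1833
Σ(xᵢ − x̄)² = 84.8283 ⇒ m₂ = 14.13806
Σ(xᵢ − x̄)⁴ = 2188.6352 ⇒ m₄ = 364.77254
m₂² = 199.88461
g₂ = m₄/m₂² − 3 = 1.82492 − 3 ≈ -1.1751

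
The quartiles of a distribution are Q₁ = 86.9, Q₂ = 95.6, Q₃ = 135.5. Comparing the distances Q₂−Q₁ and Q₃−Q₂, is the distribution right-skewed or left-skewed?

Q₂ − Q₁ = 8.7;  Q₃ − Q₂ = 39.9
Q₃ − Q₂ > Q₂ − Q₁ ⇒ the upper half is more spread out ⇒ right-skewed.

right-skewed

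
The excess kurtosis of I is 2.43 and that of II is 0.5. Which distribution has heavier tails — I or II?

I

Higher excess kurtosis ⇒ heavier tails relative to the normal distribution.
2.43 vs 0.5: the larger is 2.43, so I has heavier tails.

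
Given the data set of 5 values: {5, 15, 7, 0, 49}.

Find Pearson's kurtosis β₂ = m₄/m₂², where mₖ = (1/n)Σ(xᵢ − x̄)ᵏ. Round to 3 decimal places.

2.879

x̄ = 15.2000
Σ(xᵢ − x̄)² = 1544.8000 ⇒ m₂ = 308.96000
Σ(xᵢ − x̄)⁴ = 1373894.1760 ⇒ m₄ = 274778.83520
m₂² = 95456.28160
β₂ = m₄/m₂² = 274778.83520 / 95456.28160 ≈ 2.879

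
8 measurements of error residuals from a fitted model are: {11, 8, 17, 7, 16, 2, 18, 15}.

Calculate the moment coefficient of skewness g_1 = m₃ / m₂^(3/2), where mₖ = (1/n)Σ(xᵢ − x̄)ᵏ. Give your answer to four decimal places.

x̄ = (11 + 8 + 17 + 7 + 16 + 2 + 18 + 15) / 8 = 11.7500
deviations (xᵢ − x̄): -0.7500, -3.7500, 5.2500, -4.7500, 4.2500, -9.7500, 6.2500, 3.2500
Σ(xᵢ − x̄)² = 227.5000 ⇒ m₂ = 227.5000/8 = 28.43750
Σ(xᵢ − x̄)³ = -587.2500 ⇒ m₃ = -587.2500/8 = -73.40625
m₂^(3/2) = 28.43750^(1.5) = 151.64815
g_1 = m₃ / m₂^(3/2) = -73.40625 / 151.64815 ≈ -0.4841

-0.4841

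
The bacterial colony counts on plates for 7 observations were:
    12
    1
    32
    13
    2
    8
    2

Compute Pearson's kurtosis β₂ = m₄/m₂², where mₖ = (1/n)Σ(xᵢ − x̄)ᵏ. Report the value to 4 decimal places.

3.4593

x̄ = 10.0000
Σ(xᵢ − x̄)² = 710.0000 ⇒ m₂ = 101.42857
Σ(xᵢ − x̄)⁴ = 249122.0000 ⇒ m₄ = 35588.85714
m₂² = 10287.75510
β₂ = m₄/m₂² = 35588.85714 / 10287.75510 ≈ 3.4593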